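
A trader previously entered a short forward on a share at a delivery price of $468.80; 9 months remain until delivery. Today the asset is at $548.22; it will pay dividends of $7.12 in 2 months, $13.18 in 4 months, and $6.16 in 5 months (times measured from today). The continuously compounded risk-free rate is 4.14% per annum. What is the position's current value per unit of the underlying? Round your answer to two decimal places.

-$67.63

PV(remaining dividends) I = 7.12·e^(−0.0414·2/12) + 13.18·e^(−0.0414·4/12) + 6.16·e^(−0.0414·5/12) = 26.1251
Current forward F = (S − I)·e^(rT) = (548.22 − 26.1251)·e^(0.0414·9/12) = 522.0949 × 1.031537 = 538.5602
Value (long) = (F − K)·e^(−rT) = (538.5602 − 468.80) × 0.969427 = 67.6274
Short position value = −(long value) = -$67.63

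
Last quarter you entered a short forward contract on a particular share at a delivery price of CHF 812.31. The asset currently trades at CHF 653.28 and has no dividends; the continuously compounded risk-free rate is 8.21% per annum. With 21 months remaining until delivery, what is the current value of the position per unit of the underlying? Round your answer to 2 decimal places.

CHF 50.32

Current fair forward for the remaining 21 months: F = S·e^(r·T), r = 0.0821
F = 653.28 · e^(0.0821 × 21/12) = 653.28 × 1.154509 = 754.2176
Value of long forward = (F − K)·e^(−rT) = (754.2176 − 812.31) · e^(−0.0821·21/12)
= -58.0924 × 0.866169 = -50.32
Short position value = −(long value) = CHF 50.32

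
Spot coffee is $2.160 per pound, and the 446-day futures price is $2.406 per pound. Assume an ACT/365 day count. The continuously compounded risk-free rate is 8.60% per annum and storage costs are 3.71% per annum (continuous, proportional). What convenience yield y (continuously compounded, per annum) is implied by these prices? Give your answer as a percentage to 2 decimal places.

F = S·e^((r+u−y)T) ⇒ (r+u−y) = ln(F/S)/T
ln(2.406/2.160) = 0.107857; /T ⇒ 0.088269
y = r + u − ln(F/S)/T = 0.0860 + 0.0371 − 0.088269 = 0.034831
y = 3.48%

3.48%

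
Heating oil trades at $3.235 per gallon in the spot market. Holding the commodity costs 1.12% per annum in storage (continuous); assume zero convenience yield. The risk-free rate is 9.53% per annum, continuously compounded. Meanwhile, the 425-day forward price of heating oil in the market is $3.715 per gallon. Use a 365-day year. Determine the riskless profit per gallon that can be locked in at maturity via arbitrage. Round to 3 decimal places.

$0.053 per gallon

Fair forward: F* = S·e^(carry·T), with carry = (r + u) = 0.0953 + 0.0112 = 0.1065
F* = 3.235 · e^(0.1065 × 425/365) = 3.235 · e^0.124007 = 3.235 × 1.132024 = $3.6621
Market $3.715 > fair $3.6621: forward overpriced → cash-and-carry (buy spot, short the forward).
At maturity, profit = |F_mkt − F*| = |3.715 − 3.6621| = $0.053 per gallon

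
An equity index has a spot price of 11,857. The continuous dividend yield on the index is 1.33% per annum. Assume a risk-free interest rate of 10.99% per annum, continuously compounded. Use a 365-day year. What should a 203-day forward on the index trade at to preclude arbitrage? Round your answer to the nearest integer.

12,511

F = S·e^((r − q)T) = 11857 · e^((0.1099 − 0.0133) × 203/365)
= 11857 · e^0.053725 = 11857 × 1.055194
F = 12,511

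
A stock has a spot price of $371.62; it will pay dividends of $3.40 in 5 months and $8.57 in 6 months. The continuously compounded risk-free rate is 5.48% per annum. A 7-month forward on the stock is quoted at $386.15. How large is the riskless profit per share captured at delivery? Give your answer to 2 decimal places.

$14.50 per share

PV(dividends) I = 3.40·e^(−0.0548·5/12) + 8.57·e^(−0.0548·6/12) = 11.6616
Fair forward F* = (S − I)·e^(rT) = (371.62 − 11.6616)·e^0.031967 = 359.9584 × 1.032483 = 371.6509
Market $386.15 > fair 371.6509: forward overpriced → cash-and-carry (borrow at r, buy the stock and collect the dividends, short the forward).
Profit at T = |F_mkt − F*| = |386.15 − 371.6509| = $14.50 per share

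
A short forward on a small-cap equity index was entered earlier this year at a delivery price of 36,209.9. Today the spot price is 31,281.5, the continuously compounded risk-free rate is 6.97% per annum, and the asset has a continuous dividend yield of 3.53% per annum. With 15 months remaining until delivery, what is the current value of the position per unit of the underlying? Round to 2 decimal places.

Current fair forward for the remaining 15 months: F = S·e^((r − q)·T), (r − q) = 0.0697 − 0.0353 = 0.0344
F = 31281.5 · e^(0.0344 × 15/12) = 31281.5 × 1.04393789 = 32655.9431
Value of long forward = (F − K)·e^(−rT) = (32655.9431 − 36209.9) · e^(−0.0697·15/12)
= -3553.9569 × 0.91656252 = -3257.42
Short position value = −(long value) = 3257.42

3257.42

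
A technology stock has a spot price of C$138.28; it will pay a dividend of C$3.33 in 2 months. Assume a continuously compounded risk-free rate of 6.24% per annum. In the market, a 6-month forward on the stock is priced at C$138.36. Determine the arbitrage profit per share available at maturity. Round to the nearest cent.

C$0.90 per share

PV(dividends) I = 3.33·e^(−0.0624·2/12) = 3.2955
Fair forward F* = (S − I)·e^(rT) = (138.28 − 3.2955)·e^0.031200 = 134.9845 × 1.031692 = 139.2624
Market C$138.36 < fair 139.2624: forward underpriced → reverse cash-and-carry (short the stock, invest proceeds at r, pay the dividends, go long the forward).
Profit at T = |F_mkt − F*| = |138.36 − 139.2624| = C$0.90 per share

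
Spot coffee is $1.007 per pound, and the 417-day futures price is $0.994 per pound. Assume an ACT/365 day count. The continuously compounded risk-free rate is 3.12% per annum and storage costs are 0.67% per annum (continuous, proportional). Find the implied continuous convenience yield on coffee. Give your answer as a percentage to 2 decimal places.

4.93%

F = S·e^((r+u−y)T) ⇒ (r+u−y) = ln(F/S)/T
ln(0.994/1.007) = -0.012994; /T ⇒ -0.011374
y = r + u − ln(F/S)/T = 0.0312 + 0.0067 + 0.011374 = 0.049274
y = 4.93%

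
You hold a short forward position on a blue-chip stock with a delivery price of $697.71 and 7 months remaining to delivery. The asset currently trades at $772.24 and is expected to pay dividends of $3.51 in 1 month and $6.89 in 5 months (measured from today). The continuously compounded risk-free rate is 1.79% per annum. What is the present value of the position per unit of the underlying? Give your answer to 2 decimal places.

-$71.43

PV(remaining dividends) I = 3.51·e^(−0.0179·1/12) + 6.89·e^(−0.0179·5/12) = 10.3436
Current forward F = (S − I)·e^(rT) = (772.24 − 10.3436)·e^(0.0179·7/12) = 761.8964 × 1.010496 = 769.8933
Value (long) = (F − K)·e^(−rT) = (769.8933 − 697.71) × 0.989613 = 71.4335
Short position value = −(long value) = -$71.43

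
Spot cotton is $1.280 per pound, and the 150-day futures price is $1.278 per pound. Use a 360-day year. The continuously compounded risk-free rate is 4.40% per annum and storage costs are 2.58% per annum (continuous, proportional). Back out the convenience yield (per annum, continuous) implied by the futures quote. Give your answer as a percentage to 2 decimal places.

7.36%

F = S·e^((r+u−y)T) ⇒ (r+u−y) = ln(F/S)/T
ln(1.278/1.280) = -0.001564; /T ⇒ -0.003754
y = r + u − ln(F/S)/T = 0.0440 + 0.0258 + 0.003754 = 0.073554
y = 7.36%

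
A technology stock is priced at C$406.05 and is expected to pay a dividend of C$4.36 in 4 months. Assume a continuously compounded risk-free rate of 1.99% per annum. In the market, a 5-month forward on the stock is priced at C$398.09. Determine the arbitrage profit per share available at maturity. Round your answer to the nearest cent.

PV(dividends) I = 4.36·e^(−0.0199·4/12) = 4.3312
Fair forward F* = (S − I)·e^(rT) = (406.05 − 4.3312)·e^0.008292 = 401.7188 × 1.008326 = 405.0635
Market C$398.09 < fair 405.0635: forward underpriced → reverse cash-and-carry (short the stock, invest proceeds at r, pay the dividends, go long the forward).
Profit at T = |F_mkt − F*| = |398.09 − 405.0635| = C$6.97 per share

C$6.97 per share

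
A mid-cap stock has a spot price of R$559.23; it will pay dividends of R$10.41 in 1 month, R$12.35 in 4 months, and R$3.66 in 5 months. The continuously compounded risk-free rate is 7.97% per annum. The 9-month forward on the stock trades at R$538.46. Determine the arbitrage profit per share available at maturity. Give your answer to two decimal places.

R$27.71 per share

PV(dividends) I = 10.41·e^(−0.0797·1/12) + 12.35·e^(−0.0797·4/12) + 3.66·e^(−0.0797·5/12) = 25.9078
Fair forward F* = (S − I)·e^(rT) = (559.23 − 25.9078)·e^0.059775 = 533.3222 × 1.061598 = 566.1738
Market R$538.46 < fair 566.1738: forward underpriced → reverse cash-and-carry (short the stock, invest proceeds at r, pay the dividends, go long the forward).
Profit at T = |F_mkt − F*| = |538.46 − 566.1738| = R$27.71 per share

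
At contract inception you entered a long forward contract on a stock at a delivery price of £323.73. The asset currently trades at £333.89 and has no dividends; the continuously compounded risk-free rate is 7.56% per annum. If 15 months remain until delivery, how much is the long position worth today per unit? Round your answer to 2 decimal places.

Current fair forward for the remaining 15 months: F = S·e^(r·T), r = 0.0756
F = 333.89 · e^(0.0756 × 15/12) = 333.89 × 1.099109 = 366.9815
Value of long forward = (F − K)·e^(−rT) = (366.9815 − 323.73) · e^(−0.0756·15/12)
= 43.2515 × 0.909828 = 39.35

£39.35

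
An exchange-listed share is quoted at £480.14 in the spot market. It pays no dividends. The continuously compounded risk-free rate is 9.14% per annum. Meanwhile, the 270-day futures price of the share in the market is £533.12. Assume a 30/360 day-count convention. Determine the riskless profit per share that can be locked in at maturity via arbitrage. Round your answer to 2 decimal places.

£18.91 per share

Fair futures: F* = S·e^(carry·T), with carry = r = 0.0914
F* = 480.14 · e^(0.0914 × 270/360) = 480.14 · e^0.068550 = 480.14 × 1.070954 = £514.2079
Market £533.12 > fair £514.2079: forward overpriced → cash-and-carry (buy spot, short the forward).
At maturity, profit = |F_mkt − F*| = |533.12 − 514.2079| = £18.91 per share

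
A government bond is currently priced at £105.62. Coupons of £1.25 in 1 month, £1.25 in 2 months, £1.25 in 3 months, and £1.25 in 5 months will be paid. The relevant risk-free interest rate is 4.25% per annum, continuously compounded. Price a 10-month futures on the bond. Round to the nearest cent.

PV(coupons) I = 1.25·e^(−0.0425·1/12) + 1.25·e^(−0.0425·2/12) + 1.25·e^(−0.0425·3/12) + 1.25·e^(−0.0425·5/12)
I = 1.2456 + 1.2412 + 1.2368 + 1.2281 = 4.9517
F = (S − I)·e^(rT) = (105.62 − 4.9517) · e^(0.0425·10/12)
= 100.6683 · e^0.035417 = 100.6683 × 1.036052 = £104.30

£104.30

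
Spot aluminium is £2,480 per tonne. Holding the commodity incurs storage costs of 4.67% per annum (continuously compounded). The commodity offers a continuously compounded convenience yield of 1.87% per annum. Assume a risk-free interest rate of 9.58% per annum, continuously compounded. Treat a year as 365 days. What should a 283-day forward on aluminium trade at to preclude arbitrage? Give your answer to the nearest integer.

£2,730 per tonne

Net carry = r + u − y = 0.0958 + 0.0467 − 0.0187 = 0.1238
F = S·e^((r+u−y)T) = 2480 · e^(0.1238 × 283/365) = 2480 · e^0.095987
= 2480 × 1.100745 = £2,730 per tonne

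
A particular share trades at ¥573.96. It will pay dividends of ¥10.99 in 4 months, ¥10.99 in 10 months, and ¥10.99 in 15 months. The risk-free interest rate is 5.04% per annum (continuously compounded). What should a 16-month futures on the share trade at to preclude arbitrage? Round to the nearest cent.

¥579.99

PV(dividends) I = 10.99·e^(−0.0504·4/12) + 10.99·e^(−0.0504·10/12) + 10.99·e^(−0.0504·15/12)
I = 10.8069 + 10.5380 + 10.3190 = 31.6639
F = (S − I)·e^(rT) = (573.96 − 31.6639) · e^(0.0504·16/12)
= 542.2961 · e^0.067200 = 542.2961 × 1.069509 = ¥579.99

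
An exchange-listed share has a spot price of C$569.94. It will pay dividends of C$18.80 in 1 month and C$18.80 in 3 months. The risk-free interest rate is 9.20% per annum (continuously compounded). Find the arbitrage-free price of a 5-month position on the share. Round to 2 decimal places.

PV(dividends) I = 18.80·e^(−0.0920·1/12) + 18.80·e^(−0.0920·3/12)
I = 18.6564 + 18.3725 = 37.0289
F = (S − I)·e^(rT) = (569.94 − 37.0289) · e^(0.0920·5/12)
= 532.9111 · e^0.038333 = 532.9111 × 1.039077 = C$553.74

C$553.74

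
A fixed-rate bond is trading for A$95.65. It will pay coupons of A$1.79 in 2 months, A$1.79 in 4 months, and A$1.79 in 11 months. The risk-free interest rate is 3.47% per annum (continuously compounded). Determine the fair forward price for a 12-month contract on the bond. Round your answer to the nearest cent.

A$93.56

PV(coupons) I = 1.79·e^(−0.0347·2/12) + 1.79·e^(−0.0347·4/12) + 1.79·e^(−0.0347·11/12)
I = 1.7797 + 1.7694 + 1.7340 = 5.2831
F = (S − I)·e^(rT) = (95.65 − 5.2831) · e^(0.0347·12/12)
= 90.3669 · e^0.034700 = 90.3669 × 1.035309 = A$93.56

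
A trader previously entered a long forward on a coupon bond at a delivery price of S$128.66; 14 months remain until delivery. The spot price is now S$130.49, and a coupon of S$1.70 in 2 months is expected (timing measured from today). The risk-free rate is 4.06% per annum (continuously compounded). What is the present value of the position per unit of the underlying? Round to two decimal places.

PV(remaining coupons) I = 1.70·e^(−0.0406·2/12) = 1.6885
Current forward F = (S − I)·e^(rT) = (130.49 − 1.6885)·e^(0.0406·14/12) = 128.8015 × 1.048506 = 135.0491
Value (long) = (F − K)·e^(−rT) = (135.0491 − 128.66) × 0.953738 = 6.0935
Value = S$6.09

S$6.09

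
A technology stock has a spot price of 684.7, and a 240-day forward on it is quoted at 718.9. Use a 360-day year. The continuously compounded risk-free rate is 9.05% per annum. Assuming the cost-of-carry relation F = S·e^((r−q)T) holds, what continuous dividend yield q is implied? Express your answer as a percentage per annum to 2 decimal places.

From F = S·e^((r−q)T): (r − q) = ln(F/S)/T
ln(718.9/684.7) = ln(1.049949) = 0.048742
(r − q) = 0.048742 / (240/360) = 0.073113
q = r − ln(F/S)/T = 0.0905 − 0.073113 = 0.017387
q = 1.74%

1.74%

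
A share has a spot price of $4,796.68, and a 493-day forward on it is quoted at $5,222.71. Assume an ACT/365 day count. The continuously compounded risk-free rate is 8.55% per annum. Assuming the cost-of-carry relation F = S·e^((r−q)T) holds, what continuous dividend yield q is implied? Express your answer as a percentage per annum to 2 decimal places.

From F = S·e^((r−q)T): (r − q) = ln(F/S)/T
ln(5222.71/4796.68) = ln(1.088818) = 0.085093
(r − q) = 0.085093 / (493/365) = 0.063000
q = r − ln(F/S)/T = 0.0855 − 0.063000 = 0.022500
q = 2.25%

2.25%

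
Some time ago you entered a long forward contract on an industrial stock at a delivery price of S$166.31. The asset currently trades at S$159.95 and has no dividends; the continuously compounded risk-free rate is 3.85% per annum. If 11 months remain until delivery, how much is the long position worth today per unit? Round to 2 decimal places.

Current fair forward for the remaining 11 months: F = S·e^(r·T), r = 0.0385
F = 159.95 · e^(0.0385 × 11/12) = 159.95 × 1.035922 = 165.6957
Value of long forward = (F − K)·e^(−rT) = (165.6957 − 166.31) · e^(−0.0385·11/12)
= -0.6143 × 0.965324 = -0.59

-S$0.59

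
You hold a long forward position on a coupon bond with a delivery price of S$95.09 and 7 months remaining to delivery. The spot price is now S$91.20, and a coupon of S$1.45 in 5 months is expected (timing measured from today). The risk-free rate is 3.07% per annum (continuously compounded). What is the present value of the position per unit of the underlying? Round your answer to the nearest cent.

PV(remaining coupons) I = 1.45·e^(−0.0307·5/12) = 1.4316
Current forward F = (S − I)·e^(rT) = (91.20 − 1.4316)·e^(0.0307·7/12) = 89.7684 × 1.018070 = 91.3905
Value (long) = (F − K)·e^(−rT) = (91.3905 − 95.09) × 0.982251 = -3.6338
Value = -S$3.63

-S$3.63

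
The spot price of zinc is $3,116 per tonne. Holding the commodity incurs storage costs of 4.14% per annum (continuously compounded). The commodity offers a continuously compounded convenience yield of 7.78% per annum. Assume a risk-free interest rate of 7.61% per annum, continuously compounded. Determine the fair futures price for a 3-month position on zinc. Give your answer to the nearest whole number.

Net carry = r + u − y = 0.0761 + 0.0414 − 0.0778 = 0.0397
F = S·e^((r+u−y)T) = 3116 · e^(0.0397 × 3/12) = 3116 · e^0.009925
= 3116 × 1.009974 = $3,147 per tonne

$3,147 per tonne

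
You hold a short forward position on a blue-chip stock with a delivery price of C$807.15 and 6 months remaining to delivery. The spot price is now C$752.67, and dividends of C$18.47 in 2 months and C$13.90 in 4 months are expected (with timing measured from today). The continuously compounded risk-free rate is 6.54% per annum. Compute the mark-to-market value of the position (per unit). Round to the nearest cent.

PV(remaining dividends) I = 18.47·e^(−0.0654·2/12) + 13.90·e^(−0.0654·4/12) = 31.8700
Current forward F = (S − I)·e^(rT) = (752.67 − 31.8700)·e^(0.0654·6/12) = 720.8000 × 1.033241 = 744.7601
Value (long) = (F − K)·e^(−rT) = (744.7601 − 807.15) × 0.967829 = -60.3828
Short position value = −(long value) = C$60.38

C$60.38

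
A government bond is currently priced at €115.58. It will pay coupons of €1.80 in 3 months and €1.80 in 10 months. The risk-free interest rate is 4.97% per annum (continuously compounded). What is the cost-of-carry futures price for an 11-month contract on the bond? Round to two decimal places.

€117.30

PV(coupons) I = 1.80·e^(−0.0497·3/12) + 1.80·e^(−0.0497·10/12)
I = 1.7778 + 1.7270 = 3.5048
F = (S − I)·e^(rT) = (115.58 − 3.5048) · e^(0.0497·11/12)
= 112.0752 · e^0.045558 = 112.0752 × 1.046612 = €117.30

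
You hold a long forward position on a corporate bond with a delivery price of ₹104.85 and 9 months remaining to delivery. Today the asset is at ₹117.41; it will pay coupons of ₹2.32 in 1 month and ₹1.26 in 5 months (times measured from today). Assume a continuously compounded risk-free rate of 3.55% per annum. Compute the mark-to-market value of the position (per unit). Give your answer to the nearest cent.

PV(remaining coupons) I = 2.32·e^(−0.0355·1/12) + 1.26·e^(−0.0355·5/12) = 3.5546
Current forward F = (S − I)·e^(rT) = (117.41 − 3.5546)·e^(0.0355·9/12) = 113.8554 × 1.026983 = 116.9276
Value (long) = (F − K)·e^(−rT) = (116.9276 − 104.85) × 0.973726 = 11.7603
Value = ₹11.76

₹11.76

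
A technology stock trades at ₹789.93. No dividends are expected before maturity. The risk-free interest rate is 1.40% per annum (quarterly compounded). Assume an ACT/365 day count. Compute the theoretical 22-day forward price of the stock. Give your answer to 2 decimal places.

₹790.60

F = S · (1+r/4)^(4T)
= 789.93 × 1.000843
F = ₹790.60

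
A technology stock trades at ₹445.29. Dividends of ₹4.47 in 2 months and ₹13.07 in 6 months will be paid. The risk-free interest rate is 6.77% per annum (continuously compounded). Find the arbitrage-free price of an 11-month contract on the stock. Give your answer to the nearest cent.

PV(dividends) I = 4.47·e^(−0.0677·2/12) + 13.07·e^(−0.0677·6/12)
I = 4.4198 + 12.6350 = 17.0548
F = (S − I)·e^(rT) = (445.29 − 17.0548) · e^(0.0677·11/12)
= 428.2352 · e^0.062058 = 428.2352 × 1.064024 = ₹455.65

₹455.65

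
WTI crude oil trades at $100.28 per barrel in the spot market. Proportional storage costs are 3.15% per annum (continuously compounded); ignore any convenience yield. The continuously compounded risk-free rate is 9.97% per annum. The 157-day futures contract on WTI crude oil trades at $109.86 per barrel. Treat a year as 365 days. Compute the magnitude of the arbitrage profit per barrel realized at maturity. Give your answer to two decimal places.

Fair futures: F* = S·e^(carry·T), with carry = (r + u) = 0.0997 + 0.0315 = 0.1312
F* = 100.28 · e^(0.1312 × 157/365) = 100.28 · e^0.056434 = 100.28 × 1.058057 = $106.1020
Market $109.86 > fair $106.1020: forward overpriced → cash-and-carry (buy spot, short the forward).
At maturity, profit = |F_mkt − F*| = |109.86 − 106.1020| = $3.76 per barrel

$3.76 per barrel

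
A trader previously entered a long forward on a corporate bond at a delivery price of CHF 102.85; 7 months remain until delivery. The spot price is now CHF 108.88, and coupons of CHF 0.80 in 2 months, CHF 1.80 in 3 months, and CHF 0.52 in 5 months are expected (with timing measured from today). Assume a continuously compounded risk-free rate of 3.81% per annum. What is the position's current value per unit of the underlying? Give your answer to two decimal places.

CHF 5.20

PV(remaining coupons) I = 0.80·e^(−0.0381·2/12) + 1.80·e^(−0.0381·3/12) + 0.52·e^(−0.0381·5/12) = 3.0897
Current forward F = (S − I)·e^(rT) = (108.88 − 3.0897)·e^(0.0381·7/12) = 105.7903 × 1.022474 = 108.1678
Value (long) = (F − K)·e^(−rT) = (108.1678 − 102.85) × 0.978020 = 5.2009
Value = CHF 5.20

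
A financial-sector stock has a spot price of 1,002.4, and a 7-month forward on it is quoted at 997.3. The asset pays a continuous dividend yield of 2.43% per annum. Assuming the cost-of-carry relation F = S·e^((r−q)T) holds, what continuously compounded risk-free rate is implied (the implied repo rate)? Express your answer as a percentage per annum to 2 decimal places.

1.56%

From F = S·e^((r−q)T): (r − q) = ln(F/S)/T
ln(997.3/1002.4) = ln(0.994912) = -0.005101
(r − q) = -0.005101 / (7/12) = -0.008745
r = ln(F/S)/T + q = -0.008745 + 0.0243 = 0.015555
r = 1.56%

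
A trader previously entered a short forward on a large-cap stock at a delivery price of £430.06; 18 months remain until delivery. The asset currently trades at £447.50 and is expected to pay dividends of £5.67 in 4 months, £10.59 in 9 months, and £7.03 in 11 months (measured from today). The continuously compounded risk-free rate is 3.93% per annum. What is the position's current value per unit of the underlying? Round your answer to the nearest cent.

-£19.40

PV(remaining dividends) I = 5.67·e^(−0.0393·4/12) + 10.59·e^(−0.0393·9/12) + 7.03·e^(−0.0393·11/12) = 22.6599
Current forward F = (S − I)·e^(rT) = (447.50 − 22.6599)·e^(0.0393·18/12) = 424.8401 × 1.060722 = 450.6372
Value (long) = (F − K)·e^(−rT) = (450.6372 − 430.06) × 0.942754 = 19.3992
Short position value = −(long value) = -£19.40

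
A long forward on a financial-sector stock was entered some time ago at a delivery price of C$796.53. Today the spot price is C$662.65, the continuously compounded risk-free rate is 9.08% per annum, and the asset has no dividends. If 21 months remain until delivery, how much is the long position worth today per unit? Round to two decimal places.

-C$16.86

Current fair forward for the remaining 21 months: F = S·e^(r·T), r = 0.0908
F = 662.65 · e^(0.0908 × 21/12) = 662.65 × 1.172221 = 776.7722
Value of long forward = (F − K)·e^(−rT) = (776.7722 − 796.53) · e^(−0.0908·21/12)
= -19.7578 × 0.853082 = -16.86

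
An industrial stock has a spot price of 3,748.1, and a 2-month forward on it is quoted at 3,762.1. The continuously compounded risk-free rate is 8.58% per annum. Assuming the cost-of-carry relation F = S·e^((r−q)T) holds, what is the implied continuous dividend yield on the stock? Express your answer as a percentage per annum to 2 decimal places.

6.34%

From F = S·e^((r−q)T): (r − q) = ln(F/S)/T
ln(3762.1/3748.1) = ln(1.003735) = 0.003728
(r − q) = 0.003728 / (2/12) = 0.022368
q = r − ln(F/S)/T = 0.0858 − 0.022368 = 0.063432
q = 6.34%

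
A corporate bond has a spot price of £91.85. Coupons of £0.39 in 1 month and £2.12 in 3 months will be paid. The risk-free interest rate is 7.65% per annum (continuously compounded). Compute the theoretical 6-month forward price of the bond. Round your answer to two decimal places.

£92.87

PV(coupons) I = 0.39·e^(−0.0765·1/12) + 2.12·e^(−0.0765·3/12)
I = 0.3875 + 2.0798 = 2.4673
F = (S − I)·e^(rT) = (91.85 − 2.4673) · e^(0.0765·6/12)
= 89.3827 · e^0.038250 = 89.3827 × 1.038991 = £92.87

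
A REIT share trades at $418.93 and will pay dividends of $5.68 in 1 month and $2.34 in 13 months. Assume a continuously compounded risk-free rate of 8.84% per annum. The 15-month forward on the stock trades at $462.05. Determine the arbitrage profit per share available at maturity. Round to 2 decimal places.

$2.85 per share

PV(dividends) I = 5.68·e^(−0.0884·1/12) + 2.34·e^(−0.0884·13/12) = 7.7646
Fair forward F* = (S − I)·e^(rT) = (418.93 − 7.7646)·e^0.110500 = 411.1654 × 1.116836 = 459.2043
Market $462.05 > fair 459.2043: forward overpriced → cash-and-carry (borrow at r, buy the stock and collect the dividends, short the forward).
Profit at T = |F_mkt − F*| = |462.05 − 459.2043| = $2.85 per share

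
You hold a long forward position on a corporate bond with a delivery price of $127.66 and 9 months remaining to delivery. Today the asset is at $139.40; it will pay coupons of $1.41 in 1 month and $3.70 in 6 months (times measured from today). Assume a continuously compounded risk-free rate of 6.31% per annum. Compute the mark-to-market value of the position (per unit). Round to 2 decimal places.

PV(remaining coupons) I = 1.41·e^(−0.0631·1/12) + 3.70·e^(−0.0631·6/12) = 4.9877
Current forward F = (S − I)·e^(rT) = (139.40 − 4.9877)·e^(0.0631·9/12) = 134.4123 × 1.048463 = 140.9263
Value (long) = (F − K)·e^(−rT) = (140.9263 − 127.66) × 0.953777 = 12.6531
Value = $12.65

$12.65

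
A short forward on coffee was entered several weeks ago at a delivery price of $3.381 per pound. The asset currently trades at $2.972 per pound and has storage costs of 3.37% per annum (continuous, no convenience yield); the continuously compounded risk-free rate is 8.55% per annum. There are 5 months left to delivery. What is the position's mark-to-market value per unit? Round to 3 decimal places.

$0.249 per pound

Current fair forward for the remaining 5 months: F = S·e^((r + u)·T), (r + u) = 0.0855 + 0.0337 = 0.1192
F = 2.972 · e^(0.1192 × 5/12) = 2.972 × 1.050921 = 3.1233
Value of long forward = (F − K)·e^(−rT) = (3.1233 − 3.381) · e^(−0.0855·5/12)
= -0.2577 × 0.965002 = -0.249
Short position value = −(long value) = $0.249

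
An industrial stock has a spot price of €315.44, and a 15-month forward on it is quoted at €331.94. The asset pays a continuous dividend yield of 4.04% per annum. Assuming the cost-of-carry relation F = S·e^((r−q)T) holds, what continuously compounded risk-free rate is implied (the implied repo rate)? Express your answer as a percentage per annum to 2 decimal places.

From F = S·e^((r−q)T): (r − q) = ln(F/S)/T
ln(331.94/315.44) = ln(1.052308) = 0.050986
(r − q) = 0.050986 / (15/12) = 0.040789
r = ln(F/S)/T + q = 0.040789 + 0.0404 = 0.081189
r = 8.12%

8.12%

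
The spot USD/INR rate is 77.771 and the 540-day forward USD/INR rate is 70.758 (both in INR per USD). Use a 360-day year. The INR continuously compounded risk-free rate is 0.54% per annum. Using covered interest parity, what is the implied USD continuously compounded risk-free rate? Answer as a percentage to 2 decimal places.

6.84%

F = S·e^((r_INR − r_USD)T) ⇒ r_USD = r_INR − ln(F/S)/T
ln(70.758/77.771) = -0.094503; /(540/360) = -0.063002
r_USD = 0.0054 + 0.063002 = 0.068402
r_USD = 6.84%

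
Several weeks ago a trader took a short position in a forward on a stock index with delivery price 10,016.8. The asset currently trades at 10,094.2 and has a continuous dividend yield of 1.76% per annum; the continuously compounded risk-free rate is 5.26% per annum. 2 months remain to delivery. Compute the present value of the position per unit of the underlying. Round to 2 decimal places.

-135.26

Current fair forward for the remaining 2 months: F = S·e^((r − q)·T), (r − q) = 0.0526 − 0.0176 = 0.0350
F = 10094.2 · e^(0.0350 × 2/12) = 10094.2 × 1.00585038 = 10153.2549
Value of long forward = (F − K)·e^(−rT) = (10153.2549 − 10016.8) · e^(−0.0526·2/12)
= 136.4549 × 0.99127165 = 135.26
Short position value = −(long value) = -135.26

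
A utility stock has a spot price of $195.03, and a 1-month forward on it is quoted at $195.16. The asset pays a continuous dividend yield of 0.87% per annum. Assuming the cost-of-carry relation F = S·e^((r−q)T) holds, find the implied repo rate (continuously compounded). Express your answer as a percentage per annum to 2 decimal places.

1.67%

From F = S·e^((r−q)T): (r − q) = ln(F/S)/T
ln(195.16/195.03) = ln(1.000667) = 0.000667
(r − q) = 0.000667 / (1/12) = 0.008004
r = ln(F/S)/T + q = 0.008004 + 0.0087 = 0.016704
r = 1.67%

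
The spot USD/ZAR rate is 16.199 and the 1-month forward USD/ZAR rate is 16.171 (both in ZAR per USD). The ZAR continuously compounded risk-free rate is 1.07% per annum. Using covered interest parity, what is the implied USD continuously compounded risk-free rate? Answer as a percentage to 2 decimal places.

F = S·e^((r_ZAR − r_USD)T) ⇒ r_USD = r_ZAR − ln(F/S)/T
ln(16.171/16.199) = -0.001730; /(1/12) = -0.020760
r_USD = 0.0107 + 0.020760 = 0.031460
r_USD = 3.15%

3.15%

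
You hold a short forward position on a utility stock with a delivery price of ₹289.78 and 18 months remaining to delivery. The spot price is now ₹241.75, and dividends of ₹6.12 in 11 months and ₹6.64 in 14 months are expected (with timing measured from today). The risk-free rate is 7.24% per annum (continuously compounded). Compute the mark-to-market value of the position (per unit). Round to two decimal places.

₹30.04

PV(remaining dividends) I = 6.12·e^(−0.0724·11/12) + 6.64·e^(−0.0724·14/12) = 11.8292
Current forward F = (S − I)·e^(rT) = (241.75 − 11.8292)·e^(0.0724·18/12) = 229.9208 × 1.114716 = 256.2964
Value (long) = (F − K)·e^(−rT) = (256.2964 − 289.78) × 0.897089 = -30.0378
Short position value = −(long value) = ₹30.04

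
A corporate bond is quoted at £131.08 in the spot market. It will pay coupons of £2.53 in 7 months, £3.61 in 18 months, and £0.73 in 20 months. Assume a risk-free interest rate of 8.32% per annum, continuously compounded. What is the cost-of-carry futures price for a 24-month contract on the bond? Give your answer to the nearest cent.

PV(coupons) I = 2.53·e^(−0.0832·7/12) + 3.61·e^(−0.0832·18/12) + 0.73·e^(−0.0832·20/12)
I = 2.4101 + 3.1865 + 0.6355 = 6.2321
F = (S − I)·e^(rT) = (131.08 − 6.2321) · e^(0.0832·24/12)
= 124.8479 · e^0.166400 = 124.8479 × 1.181045 = £147.45

£147.45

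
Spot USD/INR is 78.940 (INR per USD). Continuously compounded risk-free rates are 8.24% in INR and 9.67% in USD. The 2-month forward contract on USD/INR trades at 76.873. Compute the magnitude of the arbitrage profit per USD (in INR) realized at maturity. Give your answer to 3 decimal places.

1.879 per USD (in INR)

Fair forward: F* = S·e^(carry·T), with carry = (r_INR − r_USD) = 0.0824 − 0.0967 = -0.0143
F* = 78.940 · e^(-0.0143 × 2/12) = 78.940 · e^-0.002383 = 78.940 × 0.997620 = 78.7521
Market 76.873 < fair 78.7521: forward underpriced → reverse cash-and-carry (short spot, go long the forward).
At maturity, profit = |F_mkt − F*| = |76.873 − 78.7521| = 1.879 per USD (in INR)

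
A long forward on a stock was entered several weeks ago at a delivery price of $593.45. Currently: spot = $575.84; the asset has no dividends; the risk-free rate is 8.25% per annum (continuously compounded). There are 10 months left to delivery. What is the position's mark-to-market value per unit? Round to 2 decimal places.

Current fair forward for the remaining 10 months: F = S·e^(r·T), r = 0.0825
F = 575.84 · e^(0.0825 × 10/12) = 575.84 × 1.071168 = 616.8214
Value of long forward = (F − K)·e^(−rT) = (616.8214 − 593.45) · e^(−0.0825·10/12)
= 23.3714 × 0.933560 = 21.82

$21.82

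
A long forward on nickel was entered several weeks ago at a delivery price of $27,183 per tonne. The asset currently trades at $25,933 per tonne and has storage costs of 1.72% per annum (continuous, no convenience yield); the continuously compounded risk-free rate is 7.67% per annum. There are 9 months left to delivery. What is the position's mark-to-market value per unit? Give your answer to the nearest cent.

Current fair forward for the remaining 9 months: F = S·e^((r + u)·T), (r + u) = 0.0767 + 0.0172 = 0.0939
F = 25933 · e^(0.0939 × 9/12) = 25933 × 1.07296409 = 27825.1777
Value of long forward = (F − K)·e^(−rT) = (27825.1777 − 27183) · e^(−0.0767·9/12)
= 642.1777 × 0.94409829 = 606.28

$606.28 per tonne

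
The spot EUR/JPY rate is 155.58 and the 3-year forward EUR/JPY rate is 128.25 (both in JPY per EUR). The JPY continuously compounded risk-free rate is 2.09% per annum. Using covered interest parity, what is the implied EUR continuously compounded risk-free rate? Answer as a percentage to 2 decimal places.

F = S·e^((r_JPY − r_EUR)T) ⇒ r_EUR = r_JPY − ln(F/S)/T
ln(128.25/155.58) = -0.193179; /(3) = -0.064393
r_EUR = 0.0209 + 0.064393 = 0.085293
r_EUR = 8.53%

8.53%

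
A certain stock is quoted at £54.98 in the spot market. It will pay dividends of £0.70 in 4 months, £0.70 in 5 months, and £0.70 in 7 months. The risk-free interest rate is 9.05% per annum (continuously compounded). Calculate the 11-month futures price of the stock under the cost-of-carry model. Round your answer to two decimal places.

PV(dividends) I = 0.70·e^(−0.0905·4/12) + 0.70·e^(−0.0905·5/12) + 0.70·e^(−0.0905·7/12)
I = 0.6792 + 0.6741 + 0.6640 = 2.0173
F = (S − I)·e^(rT) = (54.98 − 2.0173) · e^(0.0905·11/12)
= 52.9627 · e^0.082958 = 52.9627 × 1.086496 = £57.54

£57.54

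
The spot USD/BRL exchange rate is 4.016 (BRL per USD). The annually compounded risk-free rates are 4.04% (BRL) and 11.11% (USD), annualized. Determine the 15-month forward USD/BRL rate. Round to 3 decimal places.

3.699

By covered interest parity, F = S · (1+r_BRL)^T / (1+r_USD)^T
= 4.016 × 1.050752 / 1.140753 = 4.016 × 0.921104
F = 3.699 BRL per USD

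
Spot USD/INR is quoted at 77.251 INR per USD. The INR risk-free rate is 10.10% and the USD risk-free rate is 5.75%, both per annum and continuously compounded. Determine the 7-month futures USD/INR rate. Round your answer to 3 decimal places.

79.236

F = S·e^((r_INR − r_USD)T) = 77.251 · e^((0.1010 − 0.0575) × 7/12)
= 77.251 · e^0.025375 = 77.251 × 1.025700
F = 79.236 INR per USD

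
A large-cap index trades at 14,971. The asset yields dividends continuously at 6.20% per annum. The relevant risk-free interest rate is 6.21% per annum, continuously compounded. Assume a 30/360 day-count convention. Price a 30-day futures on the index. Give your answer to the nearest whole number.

14,971

F = S·e^((r − q)T) = 14971 · e^((0.0621 − 0.0620) × 30/360)
= 14971 · e^0.000008 = 14971 × 1.000008
F = 14,971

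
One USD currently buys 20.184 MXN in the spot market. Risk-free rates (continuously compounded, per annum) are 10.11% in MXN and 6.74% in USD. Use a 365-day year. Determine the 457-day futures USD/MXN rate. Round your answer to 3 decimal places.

21.054

F = S·e^((r_MXN − r_USD)T) = 20.184 · e^((0.1011 − 0.0674) × 457/365)
= 20.184 · e^0.042194 = 20.184 × 1.043097
F = 21.054 MXN per USD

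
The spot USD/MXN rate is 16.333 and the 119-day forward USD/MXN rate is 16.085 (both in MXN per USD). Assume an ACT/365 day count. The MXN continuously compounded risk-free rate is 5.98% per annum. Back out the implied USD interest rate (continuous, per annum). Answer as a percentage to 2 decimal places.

10.67%

F = S·e^((r_MXN − r_USD)T) ⇒ r_USD = r_MXN − ln(F/S)/T
ln(16.085/16.333) = -0.015300; /(119/365) = -0.046929
r_USD = 0.0598 + 0.046929 = 0.106729
r_USD = 10.67%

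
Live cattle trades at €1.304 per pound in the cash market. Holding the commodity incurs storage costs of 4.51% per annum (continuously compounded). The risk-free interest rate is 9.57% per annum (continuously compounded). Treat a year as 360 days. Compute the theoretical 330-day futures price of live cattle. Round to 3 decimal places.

€1.484 per pound

Net carry = r + u − y = 0.0957 + 0.0451 − 0.0000 = 0.1408
F = S·e^((r+u−y)T) = 1.304 · e^(0.1408 × 330/360) = 1.304 · e^0.129067
= 1.304 × 1.137766 = €1.484 per pound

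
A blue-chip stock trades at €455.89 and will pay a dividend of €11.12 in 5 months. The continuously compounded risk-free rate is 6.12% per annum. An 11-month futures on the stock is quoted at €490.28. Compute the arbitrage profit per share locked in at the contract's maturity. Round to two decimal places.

PV(dividends) I = 11.12·e^(−0.0612·5/12) = 10.8400
Fair futures F* = (S − I)·e^(rT) = (455.89 − 10.8400)·e^0.056100 = 445.0500 × 1.057703 = 470.7307
Market €490.28 > fair 470.7307: forward overpriced → cash-and-carry (borrow at r, buy the stock and collect the dividends, short the forward).
Profit at T = |F_mkt − F*| = |490.28 − 470.7307| = €19.55 per share

€19.55 per share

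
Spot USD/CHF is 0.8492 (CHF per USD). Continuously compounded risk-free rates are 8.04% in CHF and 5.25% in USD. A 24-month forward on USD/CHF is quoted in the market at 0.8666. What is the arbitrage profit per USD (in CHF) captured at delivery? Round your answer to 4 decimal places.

Fair forward: F* = S·e^(carry·T), with carry = (r_CHF − r_USD) = 0.0804 − 0.0525 = 0.0279
F* = 0.8492 · e^(0.0279 × 24/12) = 0.8492 · e^0.055800 = 0.8492 × 1.057386 = 0.8979
Market 0.8666 < fair 0.8979: forward underpriced → reverse cash-and-carry (short spot, go long the forward).
At maturity, profit = |F_mkt − F*| = |0.8666 − 0.8979| = 0.0313 per USD (in CHF)

0.0313 per USD (in CHF)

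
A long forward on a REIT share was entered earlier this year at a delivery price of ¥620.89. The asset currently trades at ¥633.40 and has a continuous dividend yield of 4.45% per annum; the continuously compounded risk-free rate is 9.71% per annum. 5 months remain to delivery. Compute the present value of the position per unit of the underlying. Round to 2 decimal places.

¥25.49

Current fair forward for the remaining 5 months: F = S·e^((r − q)·T), (r − q) = 0.0971 − 0.0445 = 0.0526
F = 633.40 · e^(0.0526 × 5/12) = 633.40 × 1.022159 = 647.4355
Value of long forward = (F − K)·e^(−rT) = (647.4355 − 620.89) · e^(−0.0971·5/12)
= 26.5455 × 0.960349 = 25.49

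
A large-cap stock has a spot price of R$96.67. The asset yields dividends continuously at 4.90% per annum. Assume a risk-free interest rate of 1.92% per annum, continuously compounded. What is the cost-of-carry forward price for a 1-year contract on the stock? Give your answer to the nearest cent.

F = S·e^((r − q)T) = 96.67 · e^((0.0192 − 0.0490) × 1)
= 96.67 · e^-0.029800 = 96.67 × 0.970640
F = R$93.83

R$93.83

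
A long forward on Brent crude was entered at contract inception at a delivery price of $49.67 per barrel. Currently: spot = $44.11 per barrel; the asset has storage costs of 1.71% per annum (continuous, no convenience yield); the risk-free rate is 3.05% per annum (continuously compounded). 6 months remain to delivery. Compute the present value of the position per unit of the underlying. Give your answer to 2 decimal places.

-$4.43 per barrel

Current fair forward for the remaining 6 months: F = S·e^((r + u)·T), (r + u) = 0.0305 + 0.0171 = 0.0476
F = 44.11 · e^(0.0476 × 6/12) = 44.11 × 1.024085 = 45.1724
Value of long forward = (F − K)·e^(−rT) = (45.1724 − 49.67) · e^(−0.0305·6/12)
= -4.4976 × 0.984866 = -4.43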